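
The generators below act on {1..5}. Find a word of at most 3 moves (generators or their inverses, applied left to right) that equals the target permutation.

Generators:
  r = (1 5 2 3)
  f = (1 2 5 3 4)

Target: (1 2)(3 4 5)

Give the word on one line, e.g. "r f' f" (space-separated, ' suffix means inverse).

  after r': (1 3 2 5)
  after f': (1 5 4 3)
  after f': (1 2)(3 4 5)

r' f' f'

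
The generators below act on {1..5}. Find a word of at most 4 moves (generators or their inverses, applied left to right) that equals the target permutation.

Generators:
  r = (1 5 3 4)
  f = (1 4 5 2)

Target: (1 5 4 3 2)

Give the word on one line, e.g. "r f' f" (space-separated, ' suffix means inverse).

  after r': (1 4 3 5)
  after f': (2 5)(3 4)
  after f': (1 2 4 3)
  after f': (1 5 4 3 2)

r' f' f' f'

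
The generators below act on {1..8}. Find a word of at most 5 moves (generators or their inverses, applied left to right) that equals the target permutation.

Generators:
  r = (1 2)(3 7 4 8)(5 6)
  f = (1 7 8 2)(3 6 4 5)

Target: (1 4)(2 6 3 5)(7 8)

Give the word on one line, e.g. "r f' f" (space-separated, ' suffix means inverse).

r f r' f' r'

  after r: (1 2)(3 7 4 8)(5 6)
  after f: (2 7 5 4)(3 8 6)
  after r': (1 2 3 4)(5 7 6 8)
  after f': (1 8 4 2 5)(3 6 7)
  after r': (1 4)(2 6 3 5)(7 8)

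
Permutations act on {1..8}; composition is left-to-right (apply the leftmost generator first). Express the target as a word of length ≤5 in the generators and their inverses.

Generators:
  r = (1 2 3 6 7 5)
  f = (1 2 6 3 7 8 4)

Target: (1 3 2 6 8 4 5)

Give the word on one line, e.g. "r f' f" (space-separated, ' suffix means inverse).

r f r'

  after r: (1 2 3 6 7 5)
  after f: (1 6 8 4)(2 7 5)
  after r': (1 3 2 6 8 4 5)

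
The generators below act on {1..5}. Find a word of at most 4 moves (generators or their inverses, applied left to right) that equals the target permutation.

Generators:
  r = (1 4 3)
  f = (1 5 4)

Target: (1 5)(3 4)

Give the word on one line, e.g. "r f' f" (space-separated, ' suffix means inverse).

r f'

  after r: (1 4 3)
  after f': (1 5)(3 4)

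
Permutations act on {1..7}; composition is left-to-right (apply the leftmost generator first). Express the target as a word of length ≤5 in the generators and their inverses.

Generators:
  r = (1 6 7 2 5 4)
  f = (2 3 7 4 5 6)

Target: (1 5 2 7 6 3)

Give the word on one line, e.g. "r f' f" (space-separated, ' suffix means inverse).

f' r f' r f

  after f': (2 6 5 4 7 3)
  after r: (1 6 4 2 7 3 5)
  after f': (1 5)(2 3 4 6 7)
  after r: (1 4 7 5 6 2 3)
  after f: (1 5 2 7 6 3)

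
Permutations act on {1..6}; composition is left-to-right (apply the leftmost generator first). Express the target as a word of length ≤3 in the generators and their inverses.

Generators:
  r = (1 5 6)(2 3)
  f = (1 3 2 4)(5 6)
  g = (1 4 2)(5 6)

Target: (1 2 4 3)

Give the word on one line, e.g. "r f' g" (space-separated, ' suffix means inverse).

g f'

  after g: (1 4 2)(5 6)
  after f': (1 2 4 3)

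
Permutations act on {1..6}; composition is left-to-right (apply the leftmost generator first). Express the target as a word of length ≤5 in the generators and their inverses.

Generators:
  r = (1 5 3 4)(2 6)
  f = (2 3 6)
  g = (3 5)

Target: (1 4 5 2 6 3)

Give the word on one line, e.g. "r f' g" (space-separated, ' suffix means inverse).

  after r: (1 5 3 4)(2 6)
  after g: (1 3 4)(2 6)
  after r: (1 4 5 3)
  after f: (1 4 5 6 2 3)
  after f: (1 4 5 2 6 3)

r g r f f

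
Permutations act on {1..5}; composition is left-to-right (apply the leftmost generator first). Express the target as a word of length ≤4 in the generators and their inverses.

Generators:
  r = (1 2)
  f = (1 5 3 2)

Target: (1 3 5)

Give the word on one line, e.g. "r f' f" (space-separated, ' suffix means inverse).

  after r: (1 2)
  after f': (1 3 5)

r f'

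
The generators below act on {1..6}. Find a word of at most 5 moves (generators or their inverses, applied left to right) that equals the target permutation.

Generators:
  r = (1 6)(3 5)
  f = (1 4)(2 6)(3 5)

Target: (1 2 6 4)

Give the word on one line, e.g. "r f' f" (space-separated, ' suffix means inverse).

r' f r' r'

  after r': (1 6)(3 5)
  after f: (1 2 6 4)
  after r': (1 2)(3 5)(4 6)
  after r': (1 2 6 4)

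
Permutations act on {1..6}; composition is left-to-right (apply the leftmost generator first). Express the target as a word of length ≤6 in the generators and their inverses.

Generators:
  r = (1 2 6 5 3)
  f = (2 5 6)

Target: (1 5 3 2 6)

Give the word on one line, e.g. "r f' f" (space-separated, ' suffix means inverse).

f' r' f r'

  after f': (2 6 5)
  after r': (1 3 5)
  after f: (1 3 6 2 5)
  after r': (1 5 3 2 6)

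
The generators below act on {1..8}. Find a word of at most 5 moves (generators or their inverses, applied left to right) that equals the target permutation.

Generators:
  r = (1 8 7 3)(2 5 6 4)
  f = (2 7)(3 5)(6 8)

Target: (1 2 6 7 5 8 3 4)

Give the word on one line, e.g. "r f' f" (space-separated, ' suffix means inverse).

  after r': (1 3 7 8)(2 4 6 5)
  after f: (1 5 7 6 3 2 4 8)
  after f: (1 3 7 8)(2 4 6 5)
  after f: (1 5 7 6 3 2 4 8)
  after r': (1 2 6 7 5 8 3 4)

r' f f f r'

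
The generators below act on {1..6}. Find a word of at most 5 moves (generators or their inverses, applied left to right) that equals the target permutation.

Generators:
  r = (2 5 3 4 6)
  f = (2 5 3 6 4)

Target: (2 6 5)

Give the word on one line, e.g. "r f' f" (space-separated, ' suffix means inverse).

  after f: (2 5 3 6 4)
  after r': (3 4 6)
  after r': (2 6 5)

f r' r'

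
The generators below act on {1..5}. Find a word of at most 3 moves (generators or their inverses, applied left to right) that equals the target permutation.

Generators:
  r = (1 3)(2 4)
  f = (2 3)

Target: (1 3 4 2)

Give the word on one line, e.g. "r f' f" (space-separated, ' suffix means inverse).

f r'

  after f: (2 3)
  after r': (1 3 4 2)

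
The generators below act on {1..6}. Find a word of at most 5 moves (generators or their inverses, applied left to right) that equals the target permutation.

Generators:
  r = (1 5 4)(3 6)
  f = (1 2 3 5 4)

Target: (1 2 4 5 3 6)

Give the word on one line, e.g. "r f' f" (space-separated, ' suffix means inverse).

r f' f'

  after r: (1 5 4)(3 6)
  after f': (1 3 6 2)
  after f': (1 2 4 5 3 6)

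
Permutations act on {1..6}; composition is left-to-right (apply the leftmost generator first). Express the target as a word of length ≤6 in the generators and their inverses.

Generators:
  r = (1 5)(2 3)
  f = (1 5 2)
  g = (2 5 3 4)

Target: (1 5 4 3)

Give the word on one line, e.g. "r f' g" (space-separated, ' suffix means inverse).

f r' f' r' g'

  after f: (1 5 2)
  after r': (2 5 3)
  after f': (1 2)(3 5)
  after r': (1 3)(2 5)
  after g': (1 5 4 3)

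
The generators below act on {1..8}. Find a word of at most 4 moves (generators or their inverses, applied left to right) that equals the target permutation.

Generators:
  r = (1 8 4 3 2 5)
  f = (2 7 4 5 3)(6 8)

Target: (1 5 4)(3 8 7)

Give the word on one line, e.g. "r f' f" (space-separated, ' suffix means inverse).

r' r' f' f'

  after r': (1 5 2 3 4 8)
  after r': (1 2 4)(3 8 5)
  after f': (1 3 6 8 4)(2 7)
  after f': (1 5 4)(3 8 7)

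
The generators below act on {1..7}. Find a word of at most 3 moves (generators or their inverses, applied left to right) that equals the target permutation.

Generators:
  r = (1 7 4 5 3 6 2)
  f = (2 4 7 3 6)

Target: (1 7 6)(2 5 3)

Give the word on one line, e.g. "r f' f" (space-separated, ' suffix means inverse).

f r

  after f: (2 4 7 3 6)
  after r: (1 7 6)(2 5 3)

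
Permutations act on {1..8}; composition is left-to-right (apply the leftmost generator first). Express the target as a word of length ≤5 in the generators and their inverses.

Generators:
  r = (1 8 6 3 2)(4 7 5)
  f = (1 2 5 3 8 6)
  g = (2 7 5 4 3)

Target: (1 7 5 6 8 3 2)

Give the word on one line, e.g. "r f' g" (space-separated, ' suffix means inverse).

f' r r f g'

  after f': (1 6 8 3 5 2)
  after r: (1 3 4 7 5)(2 8)
  after r: (1 2 6 3 7 4 5 8)
  after f: (1 5 6 8 2)(3 7 4)
  after g': (1 7 5 6 8 3 2)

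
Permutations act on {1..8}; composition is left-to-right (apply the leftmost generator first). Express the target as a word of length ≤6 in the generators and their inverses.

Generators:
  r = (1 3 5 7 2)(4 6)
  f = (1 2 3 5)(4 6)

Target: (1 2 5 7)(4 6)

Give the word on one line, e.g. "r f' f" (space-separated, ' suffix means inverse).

f r f r f

  after f: (1 2 3 5)(4 6)
  after r: (2 5 3 7)
  after f: (1 2)(3 7)(4 6)
  after r: (2 3)(5 7)
  after f: (1 2 5 7)(4 6)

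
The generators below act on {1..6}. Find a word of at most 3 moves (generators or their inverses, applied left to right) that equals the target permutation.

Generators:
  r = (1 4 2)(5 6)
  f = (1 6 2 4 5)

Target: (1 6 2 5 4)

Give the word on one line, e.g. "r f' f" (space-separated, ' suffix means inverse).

  after r: (1 4 2)(5 6)
  after f: (1 5 2 6)
  after r': (1 6 2 5 4)

r f r'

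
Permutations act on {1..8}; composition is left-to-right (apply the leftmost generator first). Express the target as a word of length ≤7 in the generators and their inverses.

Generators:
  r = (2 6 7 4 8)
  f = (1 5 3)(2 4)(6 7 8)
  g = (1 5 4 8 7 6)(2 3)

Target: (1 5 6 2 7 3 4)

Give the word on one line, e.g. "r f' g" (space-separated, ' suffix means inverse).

r' r' g r' r'

  after r': (2 8 4 7 6)
  after r': (2 4 6 8 7)
  after g: (1 5 4)(2 8 6 7 3)
  after r': (1 5 7 3 8 2 4)
  after r': (1 5 6 2 7 3 4)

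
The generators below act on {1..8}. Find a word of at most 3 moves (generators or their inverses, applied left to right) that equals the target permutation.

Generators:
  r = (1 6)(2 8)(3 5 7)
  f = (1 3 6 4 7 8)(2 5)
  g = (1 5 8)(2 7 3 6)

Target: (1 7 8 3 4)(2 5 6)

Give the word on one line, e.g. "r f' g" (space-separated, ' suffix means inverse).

  after r': (1 6)(2 8)(3 7 5)
  after f': (1 3 4 6 8 5)(2 7)
  after r': (1 7 8 3 4)(2 5 6)

r' f' r'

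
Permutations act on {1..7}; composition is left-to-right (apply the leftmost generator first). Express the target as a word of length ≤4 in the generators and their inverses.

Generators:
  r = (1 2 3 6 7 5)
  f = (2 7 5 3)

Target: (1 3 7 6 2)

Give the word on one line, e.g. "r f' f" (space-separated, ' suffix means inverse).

f' f' r f'

  after f': (2 3 5 7)
  after f': (2 5)(3 7)
  after r: (1 2)(3 5)(6 7)
  after f': (1 3 7 6 2)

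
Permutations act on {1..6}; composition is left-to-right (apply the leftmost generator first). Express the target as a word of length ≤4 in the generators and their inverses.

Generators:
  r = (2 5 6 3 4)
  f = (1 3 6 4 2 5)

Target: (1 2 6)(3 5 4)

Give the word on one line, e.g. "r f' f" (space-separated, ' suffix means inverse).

  after f': (1 5 2 4 6 3)
  after f': (1 2 6)(3 5 4)

f' f'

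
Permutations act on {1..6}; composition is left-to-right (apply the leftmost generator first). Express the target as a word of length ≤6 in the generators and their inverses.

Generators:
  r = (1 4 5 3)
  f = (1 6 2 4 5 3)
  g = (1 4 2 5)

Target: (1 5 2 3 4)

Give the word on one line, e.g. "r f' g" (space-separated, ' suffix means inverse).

  after r': (1 3 5 4)
  after f: (2 4 6)
  after r': (1 3 5 4 6 2)
  after f': (1 5 2 3 4)

r' f r' f'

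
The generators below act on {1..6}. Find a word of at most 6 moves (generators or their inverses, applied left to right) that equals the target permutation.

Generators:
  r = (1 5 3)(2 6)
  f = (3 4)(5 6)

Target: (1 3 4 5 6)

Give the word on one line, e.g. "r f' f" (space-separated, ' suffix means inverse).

  after f: (3 4)(5 6)
  after r: (1 5 2 6 3 4)
  after f: (1 6 4)(2 5)
  after f: (1 5 2 6 3 4)
  after r: (1 3 4 5 6)

f r f f r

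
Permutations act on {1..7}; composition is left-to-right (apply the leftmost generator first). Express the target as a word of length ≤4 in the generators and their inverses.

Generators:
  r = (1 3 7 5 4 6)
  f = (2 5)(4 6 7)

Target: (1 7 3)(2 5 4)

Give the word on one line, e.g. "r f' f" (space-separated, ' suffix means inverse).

r' f

  after r': (1 6 4 5 7 3)
  after f: (1 7 3)(2 5 4)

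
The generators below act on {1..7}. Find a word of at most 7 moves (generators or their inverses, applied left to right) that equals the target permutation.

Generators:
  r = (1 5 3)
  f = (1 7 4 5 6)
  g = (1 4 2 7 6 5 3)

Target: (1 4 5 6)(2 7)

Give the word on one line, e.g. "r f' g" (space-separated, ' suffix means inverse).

r' f r g r

  after r': (1 3 5)
  after f: (1 3 6)(4 5 7)
  after r: (3 6 5 7 4)
  after g: (1 4)(2 7)(3 5 6)
  after r: (1 4 5 6)(2 7)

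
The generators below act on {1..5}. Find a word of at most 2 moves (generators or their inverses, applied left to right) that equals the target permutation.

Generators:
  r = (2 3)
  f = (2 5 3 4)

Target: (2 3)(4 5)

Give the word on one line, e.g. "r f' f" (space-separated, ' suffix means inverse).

  after f: (2 5 3 4)
  after f: (2 3)(4 5)

f f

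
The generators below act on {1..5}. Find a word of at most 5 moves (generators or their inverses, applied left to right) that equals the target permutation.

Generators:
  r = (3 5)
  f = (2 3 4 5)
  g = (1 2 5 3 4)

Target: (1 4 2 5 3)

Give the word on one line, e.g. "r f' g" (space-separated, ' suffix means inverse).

  after r': (3 5)
  after f: (2 3)(4 5)
  after g': (1 4 2 5 3)

r' f g'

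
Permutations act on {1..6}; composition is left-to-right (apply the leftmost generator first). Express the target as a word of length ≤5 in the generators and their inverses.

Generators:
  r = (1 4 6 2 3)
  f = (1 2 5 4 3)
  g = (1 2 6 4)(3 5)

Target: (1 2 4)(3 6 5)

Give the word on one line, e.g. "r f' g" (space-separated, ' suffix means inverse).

r r g'

  after r: (1 4 6 2 3)
  after r: (1 6 3 4 2)
  after g': (1 2 4)(3 6 5)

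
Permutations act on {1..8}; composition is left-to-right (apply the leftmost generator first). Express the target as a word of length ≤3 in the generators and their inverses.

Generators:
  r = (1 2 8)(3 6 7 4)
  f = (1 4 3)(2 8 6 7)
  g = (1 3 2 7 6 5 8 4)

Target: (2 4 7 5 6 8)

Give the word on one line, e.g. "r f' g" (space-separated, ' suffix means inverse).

f r g'

  after f: (1 4 3)(2 8 6 7)
  after r: (1 3 2)(4 6)(7 8)
  after g': (2 4 7 5 6 8)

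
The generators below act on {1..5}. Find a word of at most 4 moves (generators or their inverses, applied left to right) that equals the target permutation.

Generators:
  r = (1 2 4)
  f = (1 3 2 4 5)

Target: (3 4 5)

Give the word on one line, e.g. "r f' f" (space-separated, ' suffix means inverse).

  after f': (1 5 4 2 3)
  after r: (1 5)(2 3)
  after f: (3 4 5)

f' r f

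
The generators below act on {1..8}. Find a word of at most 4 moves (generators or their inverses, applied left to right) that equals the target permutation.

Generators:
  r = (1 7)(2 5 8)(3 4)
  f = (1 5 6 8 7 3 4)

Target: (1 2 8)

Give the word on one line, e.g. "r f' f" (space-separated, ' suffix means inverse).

r f' r f'

  after r: (1 7)(2 5 8)(3 4)
  after f': (1 8 2)(4 7)(5 6)
  after r: (1 2 7 3 4)(5 6 8)
  after f': (1 2 8)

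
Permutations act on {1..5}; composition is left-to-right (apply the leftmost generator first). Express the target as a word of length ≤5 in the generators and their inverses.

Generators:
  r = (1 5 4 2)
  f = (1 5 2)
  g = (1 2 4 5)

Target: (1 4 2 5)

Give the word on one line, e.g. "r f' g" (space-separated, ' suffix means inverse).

  after g: (1 2 4 5)
  after f: (2 4)
  after r: (1 5 4)
  after r: (1 4 5 2)
  after f: (1 4 2 5)

g f r r f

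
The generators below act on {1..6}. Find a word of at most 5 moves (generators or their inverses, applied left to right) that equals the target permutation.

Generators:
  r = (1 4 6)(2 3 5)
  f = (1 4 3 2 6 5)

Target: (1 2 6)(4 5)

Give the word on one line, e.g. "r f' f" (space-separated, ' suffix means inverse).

  after r': (1 6 4)(2 5 3)
  after f': (1 2 6)(4 5)
  after r: (1 3 5 6 4 2)
  after r: (1 5)(2 4 3)
  after r: (1 2 6)(4 5)

r' f' r r r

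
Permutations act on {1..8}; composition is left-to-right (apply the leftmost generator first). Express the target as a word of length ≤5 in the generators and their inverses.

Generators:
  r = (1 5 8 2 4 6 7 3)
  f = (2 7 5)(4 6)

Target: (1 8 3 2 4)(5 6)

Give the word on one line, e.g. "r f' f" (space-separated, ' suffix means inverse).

  after f: (2 7 5)(4 6)
  after r': (1 3 7)(2 6)(5 8)
  after r': (1 7 3 6 8)(2 4)
  after f': (1 2 6 8)(3 4 5 7)
  after r': (1 8 3 2 4)(5 6)

f r' r' f' r'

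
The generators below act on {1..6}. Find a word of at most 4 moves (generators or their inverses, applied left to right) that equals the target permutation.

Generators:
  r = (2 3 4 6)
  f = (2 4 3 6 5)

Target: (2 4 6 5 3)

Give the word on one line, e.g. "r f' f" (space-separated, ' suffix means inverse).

r' f' r' f

  after r': (2 6 4 3)
  after f': (2 3 5 6)
  after r': (3 5 4)
  after f: (2 4 6 5 3)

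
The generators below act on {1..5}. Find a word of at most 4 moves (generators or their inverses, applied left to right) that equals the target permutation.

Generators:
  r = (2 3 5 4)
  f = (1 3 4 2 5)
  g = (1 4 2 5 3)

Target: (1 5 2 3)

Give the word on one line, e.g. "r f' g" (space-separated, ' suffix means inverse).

f' g' f' r'

  after f': (1 5 2 4 3)
  after g': (1 2)(4 5)
  after f': (1 4 2 5 3)
  after r': (1 5 2 3)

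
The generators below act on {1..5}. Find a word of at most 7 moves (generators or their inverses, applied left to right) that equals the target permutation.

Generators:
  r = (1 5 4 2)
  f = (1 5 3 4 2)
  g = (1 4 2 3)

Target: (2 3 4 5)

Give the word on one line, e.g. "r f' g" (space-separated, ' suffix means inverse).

r g' g' r g'

  after r: (1 5 4 2)
  after g': (1 5)(2 3)
  after g': (1 5 3 4)
  after r: (1 4 5 3 2)
  after g': (2 3 4 5)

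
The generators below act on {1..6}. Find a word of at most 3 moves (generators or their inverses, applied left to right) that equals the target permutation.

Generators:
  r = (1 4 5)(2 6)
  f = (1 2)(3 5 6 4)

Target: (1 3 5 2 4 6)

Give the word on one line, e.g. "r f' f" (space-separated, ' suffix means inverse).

r f

  after r: (1 4 5)(2 6)
  after f: (1 3 5 2 4 6)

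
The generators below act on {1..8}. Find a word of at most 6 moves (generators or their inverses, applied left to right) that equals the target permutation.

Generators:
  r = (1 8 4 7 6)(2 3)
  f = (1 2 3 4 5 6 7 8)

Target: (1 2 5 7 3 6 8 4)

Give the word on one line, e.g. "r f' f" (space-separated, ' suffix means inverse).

f' r' f r f'

  after f': (1 8 7 6 5 4 3 2)
  after r': (2 6 5 8 4)
  after f: (1 2 7 8 5)(3 4)
  after r: (1 3 7 4 2 6)(5 8)
  after f': (1 2 5 7 3 6 8 4)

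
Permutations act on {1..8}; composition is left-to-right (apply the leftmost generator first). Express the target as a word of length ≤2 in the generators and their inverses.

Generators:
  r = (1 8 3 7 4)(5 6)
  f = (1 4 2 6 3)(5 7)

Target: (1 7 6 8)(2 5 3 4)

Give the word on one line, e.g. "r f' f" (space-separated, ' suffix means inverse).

f r'

  after f: (1 4 2 6 3)(5 7)
  after r': (1 7 6 8)(2 5 3 4)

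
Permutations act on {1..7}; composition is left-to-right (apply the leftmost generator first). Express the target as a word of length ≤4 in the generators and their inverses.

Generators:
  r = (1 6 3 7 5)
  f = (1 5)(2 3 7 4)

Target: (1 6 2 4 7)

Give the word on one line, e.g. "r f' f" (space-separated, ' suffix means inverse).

r f'

  after r: (1 6 3 7 5)
  after f': (1 6 2 4 7)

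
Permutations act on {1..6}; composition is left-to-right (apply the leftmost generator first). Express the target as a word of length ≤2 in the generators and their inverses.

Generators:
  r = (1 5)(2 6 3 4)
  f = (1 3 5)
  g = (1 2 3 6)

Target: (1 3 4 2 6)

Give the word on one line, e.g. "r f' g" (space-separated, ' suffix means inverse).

  after r: (1 5)(2 6 3 4)
  after f': (1 3 4 2 6)

r f'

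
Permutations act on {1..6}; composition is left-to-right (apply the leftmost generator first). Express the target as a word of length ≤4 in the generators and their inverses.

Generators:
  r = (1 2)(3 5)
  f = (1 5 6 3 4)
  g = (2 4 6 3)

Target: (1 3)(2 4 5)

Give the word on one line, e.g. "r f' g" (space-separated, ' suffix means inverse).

r g f'

  after r: (1 2)(3 5)
  after g: (1 4 6 3 5 2)
  after f': (1 3)(2 4 5)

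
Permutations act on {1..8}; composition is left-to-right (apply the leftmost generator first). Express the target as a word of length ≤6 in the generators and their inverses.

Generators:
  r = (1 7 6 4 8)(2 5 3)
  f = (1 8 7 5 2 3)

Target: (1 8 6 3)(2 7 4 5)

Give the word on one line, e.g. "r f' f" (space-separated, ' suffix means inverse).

r' f r' f

  after r': (1 8 4 6 7)(2 3 5)
  after f: (1 7 8 4 6 5 3 2)
  after r': (2 8 6)(4 7)
  after f: (1 8 6 3)(2 7 4 5)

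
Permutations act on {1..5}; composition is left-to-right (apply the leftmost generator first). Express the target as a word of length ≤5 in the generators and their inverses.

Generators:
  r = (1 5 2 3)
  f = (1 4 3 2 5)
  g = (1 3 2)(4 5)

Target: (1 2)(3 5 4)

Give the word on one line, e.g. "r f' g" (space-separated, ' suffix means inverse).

  after f: (1 4 3 2 5)
  after g: (1 5 3)(2 4)
  after f': (1 2)(3 5 4)

f g f'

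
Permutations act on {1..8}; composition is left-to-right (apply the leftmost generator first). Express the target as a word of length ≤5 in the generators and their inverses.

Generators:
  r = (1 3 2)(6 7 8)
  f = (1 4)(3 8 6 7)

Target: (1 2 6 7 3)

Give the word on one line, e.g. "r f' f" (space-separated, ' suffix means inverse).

  after r': (1 2 3)(6 8 7)
  after f: (1 2 8 3 4)
  after f: (1 2 6 7 3)

r' f f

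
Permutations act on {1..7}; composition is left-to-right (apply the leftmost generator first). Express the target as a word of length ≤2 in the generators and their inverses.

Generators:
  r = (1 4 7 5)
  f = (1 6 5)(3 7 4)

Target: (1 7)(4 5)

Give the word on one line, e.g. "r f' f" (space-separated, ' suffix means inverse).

  after r: (1 4 7 5)
  after r: (1 7)(4 5)

r r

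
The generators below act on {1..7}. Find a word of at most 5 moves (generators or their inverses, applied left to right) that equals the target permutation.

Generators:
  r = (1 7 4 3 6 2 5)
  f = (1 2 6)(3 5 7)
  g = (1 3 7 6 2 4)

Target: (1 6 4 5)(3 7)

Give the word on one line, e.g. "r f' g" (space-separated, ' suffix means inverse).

  after r: (1 7 4 3 6 2 5)
  after f: (1 3)(2 7 4 5)
  after g: (1 7)(2 6)(4 5)
  after g: (1 6 4 5)(3 7)

r f g g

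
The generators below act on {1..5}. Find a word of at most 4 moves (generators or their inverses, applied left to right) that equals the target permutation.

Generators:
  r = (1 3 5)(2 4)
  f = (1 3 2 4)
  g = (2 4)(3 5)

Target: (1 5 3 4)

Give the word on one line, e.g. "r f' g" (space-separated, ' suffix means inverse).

f g'

  after f: (1 3 2 4)
  after g': (1 5 3 4)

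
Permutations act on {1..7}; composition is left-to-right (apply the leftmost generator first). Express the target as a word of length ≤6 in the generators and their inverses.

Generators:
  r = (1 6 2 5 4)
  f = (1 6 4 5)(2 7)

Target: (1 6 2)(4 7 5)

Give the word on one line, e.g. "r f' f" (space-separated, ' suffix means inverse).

  after f: (1 6 4 5)(2 7)
  after r': (2 7 6 5 4)
  after f': (1 5 6 4 7)
  after r': (1 2 6 5)(4 7)
  after r': (1 6 2)(4 7 5)

f r' f' r' r'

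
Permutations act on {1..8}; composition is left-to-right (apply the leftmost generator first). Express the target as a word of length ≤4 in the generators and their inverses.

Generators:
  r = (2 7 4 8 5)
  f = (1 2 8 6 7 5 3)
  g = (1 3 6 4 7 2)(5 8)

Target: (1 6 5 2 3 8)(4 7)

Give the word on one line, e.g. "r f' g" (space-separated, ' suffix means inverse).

f' g

  after f': (1 3 5 7 6 8 2)
  after g: (1 6 5 2 3 8)(4 7)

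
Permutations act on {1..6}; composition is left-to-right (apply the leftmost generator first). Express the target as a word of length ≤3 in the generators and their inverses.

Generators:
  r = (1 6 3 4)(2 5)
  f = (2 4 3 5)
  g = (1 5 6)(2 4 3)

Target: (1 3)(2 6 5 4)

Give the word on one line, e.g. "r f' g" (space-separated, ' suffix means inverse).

  after g: (1 5 6)(2 4 3)
  after r: (1 2)(3 5)
  after g': (1 3)(2 6 5 4)

g r g'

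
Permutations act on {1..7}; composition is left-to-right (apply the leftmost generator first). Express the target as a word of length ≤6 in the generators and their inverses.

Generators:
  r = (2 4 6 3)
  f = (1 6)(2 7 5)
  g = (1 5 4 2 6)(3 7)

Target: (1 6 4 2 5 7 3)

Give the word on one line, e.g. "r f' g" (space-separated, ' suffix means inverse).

g g r' g

  after g: (1 5 4 2 6)(3 7)
  after g: (1 4 6 5 2)
  after r': (1 2)(3 6 5)
  after g: (1 6 4 2 5 7 3)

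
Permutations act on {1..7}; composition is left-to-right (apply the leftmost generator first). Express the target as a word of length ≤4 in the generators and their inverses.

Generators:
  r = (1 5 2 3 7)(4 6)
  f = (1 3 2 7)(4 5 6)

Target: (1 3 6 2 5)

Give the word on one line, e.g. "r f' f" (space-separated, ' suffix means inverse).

f' r f' r'

  after f': (1 7 2 3)(4 6 5)
  after r: (2 7 3 5 6)
  after f': (1 7)(3 4 6)
  after r': (1 3 6 2 5)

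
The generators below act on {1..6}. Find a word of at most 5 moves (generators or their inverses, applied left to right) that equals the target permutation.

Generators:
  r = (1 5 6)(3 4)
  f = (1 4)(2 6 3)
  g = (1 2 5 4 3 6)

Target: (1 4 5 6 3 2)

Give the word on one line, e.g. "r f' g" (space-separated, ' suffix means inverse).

  after g: (1 2 5 4 3 6)
  after r': (1 2)(3 5)
  after g: (1 5 6)(3 4)
  after f: (1 5 3)(2 6 4)
  after g: (1 4 5 6 3 2)

g r' g f g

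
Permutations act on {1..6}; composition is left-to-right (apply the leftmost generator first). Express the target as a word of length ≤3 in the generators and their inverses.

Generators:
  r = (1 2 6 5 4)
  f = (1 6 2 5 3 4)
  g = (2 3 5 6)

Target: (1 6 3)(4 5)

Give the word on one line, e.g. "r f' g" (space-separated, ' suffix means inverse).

  after f: (1 6 2 5 3 4)
  after f: (1 2 3)(4 6 5)
  after g': (1 6 3)(4 5)

f f g'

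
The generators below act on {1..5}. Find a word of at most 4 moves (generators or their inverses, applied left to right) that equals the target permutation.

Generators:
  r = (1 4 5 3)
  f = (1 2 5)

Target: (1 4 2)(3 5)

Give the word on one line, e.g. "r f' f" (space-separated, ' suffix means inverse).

  after r': (1 3 5 4)
  after r': (1 5)(3 4)
  after r': (1 4 5 3)
  after f': (1 4 2)(3 5)

r' r' r' f'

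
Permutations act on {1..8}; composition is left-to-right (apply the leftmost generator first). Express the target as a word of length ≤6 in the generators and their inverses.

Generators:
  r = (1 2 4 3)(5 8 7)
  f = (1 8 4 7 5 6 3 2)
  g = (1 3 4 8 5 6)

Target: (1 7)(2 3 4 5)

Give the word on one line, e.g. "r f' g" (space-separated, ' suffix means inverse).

f f f g'

  after f: (1 8 4 7 5 6 3 2)
  after f: (1 4 5 3)(2 8 7 6)
  after f: (1 7 3 8 5 2 4 6)
  after g': (1 7)(2 3 4 5)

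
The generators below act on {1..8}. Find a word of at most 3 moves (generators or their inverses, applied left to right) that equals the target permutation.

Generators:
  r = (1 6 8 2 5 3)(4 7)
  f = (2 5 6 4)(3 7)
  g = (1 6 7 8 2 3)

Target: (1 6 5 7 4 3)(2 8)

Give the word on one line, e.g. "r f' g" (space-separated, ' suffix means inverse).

f' f' r

  after f': (2 4 6 5)(3 7)
  after f': (2 6)(4 5)
  after r: (1 6 5 7 4 3)(2 8)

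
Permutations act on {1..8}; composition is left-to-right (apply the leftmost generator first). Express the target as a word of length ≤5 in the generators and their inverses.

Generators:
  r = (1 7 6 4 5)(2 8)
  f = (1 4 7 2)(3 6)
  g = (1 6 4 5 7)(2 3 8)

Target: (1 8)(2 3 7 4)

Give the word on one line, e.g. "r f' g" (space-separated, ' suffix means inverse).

  after g': (1 7 5 4 6)(2 8 3)
  after f: (1 2 8 6 4 3)(5 7)
  after g': (1 8)(2 3 7 4)

g' f g'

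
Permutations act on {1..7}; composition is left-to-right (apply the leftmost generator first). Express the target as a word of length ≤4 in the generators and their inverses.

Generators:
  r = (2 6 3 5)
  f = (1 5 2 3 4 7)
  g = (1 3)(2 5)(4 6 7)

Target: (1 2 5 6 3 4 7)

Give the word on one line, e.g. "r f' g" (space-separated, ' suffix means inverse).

  after f: (1 5 2 3 4 7)
  after r: (1 2 5 6 3 4 7)

f r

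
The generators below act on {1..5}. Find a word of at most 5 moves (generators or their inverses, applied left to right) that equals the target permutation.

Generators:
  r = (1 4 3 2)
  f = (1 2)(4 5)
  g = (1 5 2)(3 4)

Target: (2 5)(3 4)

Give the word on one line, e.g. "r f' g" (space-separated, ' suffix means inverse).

  after f: (1 2)(4 5)
  after r: (2 4 5 3)
  after f: (1 2 5 3)
  after r: (2 5)(3 4)

f r f r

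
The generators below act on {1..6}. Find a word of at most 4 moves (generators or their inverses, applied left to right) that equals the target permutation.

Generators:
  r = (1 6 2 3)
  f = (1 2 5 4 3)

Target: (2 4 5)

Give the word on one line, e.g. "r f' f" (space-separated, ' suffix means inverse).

f r' f r'

  after f: (1 2 5 4 3)
  after r': (1 6)(2 5 4)
  after f: (1 6 2 4 5 3)
  after r': (2 4 5)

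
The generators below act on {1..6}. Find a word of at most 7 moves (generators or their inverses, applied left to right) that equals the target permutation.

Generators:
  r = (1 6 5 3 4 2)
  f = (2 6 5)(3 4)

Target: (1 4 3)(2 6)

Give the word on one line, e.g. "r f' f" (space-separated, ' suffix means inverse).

f' r' f' r r

  after f': (2 5 6)(3 4)
  after r': (1 2 6 4 5)
  after f': (1 5)(3 4 6)
  after r: (1 3 2)(4 5 6)
  after r: (1 4 3)(2 6)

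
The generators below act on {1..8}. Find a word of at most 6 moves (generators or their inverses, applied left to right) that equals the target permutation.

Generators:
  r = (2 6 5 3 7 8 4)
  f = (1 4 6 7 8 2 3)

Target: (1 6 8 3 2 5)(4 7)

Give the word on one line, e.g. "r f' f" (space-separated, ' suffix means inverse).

f r' f' f'

  after f: (1 4 6 7 8 2 3)
  after r': (1 8 4 2 5 6 3)
  after f': (1 7 6 2 5 4 8)
  after f': (1 6 8 3 2 5)(4 7)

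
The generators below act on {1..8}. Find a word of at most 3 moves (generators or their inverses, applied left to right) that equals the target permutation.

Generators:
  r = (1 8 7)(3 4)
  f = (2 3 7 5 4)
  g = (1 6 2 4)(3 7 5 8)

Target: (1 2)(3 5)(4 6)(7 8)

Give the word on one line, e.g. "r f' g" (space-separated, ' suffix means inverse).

g' g'

  after g': (1 4 2 6)(3 8 5 7)
  after g': (1 2)(3 5)(4 6)(7 8)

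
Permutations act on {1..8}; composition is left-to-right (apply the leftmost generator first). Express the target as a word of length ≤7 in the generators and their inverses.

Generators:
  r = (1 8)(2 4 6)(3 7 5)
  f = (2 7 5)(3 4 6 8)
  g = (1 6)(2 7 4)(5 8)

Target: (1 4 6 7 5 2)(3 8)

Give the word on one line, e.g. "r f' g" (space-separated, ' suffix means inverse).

r f r' f g'

  after r: (1 8)(2 4 6)(3 7 5)
  after f: (1 3 5 4 8)(2 6 7)
  after r': (1 5 2 4)(3 7 6)
  after f: (1 2 6 4)(3 5 7 8)
  after g': (1 4 6 7 5 2)(3 8)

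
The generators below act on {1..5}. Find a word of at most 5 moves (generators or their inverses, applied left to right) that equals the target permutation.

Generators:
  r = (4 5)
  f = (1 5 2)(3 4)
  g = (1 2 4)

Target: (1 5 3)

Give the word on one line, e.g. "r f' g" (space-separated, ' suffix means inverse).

r' f g

  after r': (4 5)
  after f: (1 5 3 4 2)
  after g: (1 5 3)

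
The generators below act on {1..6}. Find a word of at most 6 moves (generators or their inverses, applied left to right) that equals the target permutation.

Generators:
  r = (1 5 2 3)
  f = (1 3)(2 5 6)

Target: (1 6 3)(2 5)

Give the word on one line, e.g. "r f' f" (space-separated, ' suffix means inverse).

  after r': (1 3 2 5)
  after f: (2 6)(3 5)
  after r: (1 5)(2 6 3)
  after r: (1 2 6)
  after f': (1 6 3)(2 5)

r' f r r f'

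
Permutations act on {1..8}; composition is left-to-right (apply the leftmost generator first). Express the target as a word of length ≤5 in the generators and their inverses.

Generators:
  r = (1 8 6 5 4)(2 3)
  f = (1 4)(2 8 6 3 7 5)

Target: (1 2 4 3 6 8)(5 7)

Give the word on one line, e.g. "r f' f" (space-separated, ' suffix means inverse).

  after f: (1 4)(2 8 6 3 7 5)
  after r': (1 5 3 7 6 2)
  after r': (1 6 3 7 8)(2 4 5)
  after f': (1 8 4 7 2)
  after f': (1 2 4 3 6 8)(5 7)

f r' r' f' f'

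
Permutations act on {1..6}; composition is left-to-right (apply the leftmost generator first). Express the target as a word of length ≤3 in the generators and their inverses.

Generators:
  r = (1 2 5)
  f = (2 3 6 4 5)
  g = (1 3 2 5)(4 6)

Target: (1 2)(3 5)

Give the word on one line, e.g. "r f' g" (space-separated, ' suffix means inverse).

  after g: (1 3 2 5)(4 6)
  after g: (1 2)(3 5)

g g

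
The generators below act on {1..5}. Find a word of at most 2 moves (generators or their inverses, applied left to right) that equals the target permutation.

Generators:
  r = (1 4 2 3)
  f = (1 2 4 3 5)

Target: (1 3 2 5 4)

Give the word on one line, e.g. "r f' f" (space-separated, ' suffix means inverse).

  after f': (1 5 3 4 2)
  after f': (1 3 2 5 4)

f' f'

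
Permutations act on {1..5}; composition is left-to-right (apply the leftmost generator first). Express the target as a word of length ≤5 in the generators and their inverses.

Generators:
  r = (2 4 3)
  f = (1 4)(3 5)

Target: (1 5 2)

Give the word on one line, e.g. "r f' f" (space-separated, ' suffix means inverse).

f' r f'

  after f': (1 4)(3 5)
  after r: (1 3 5 2 4)
  after f': (1 5 2)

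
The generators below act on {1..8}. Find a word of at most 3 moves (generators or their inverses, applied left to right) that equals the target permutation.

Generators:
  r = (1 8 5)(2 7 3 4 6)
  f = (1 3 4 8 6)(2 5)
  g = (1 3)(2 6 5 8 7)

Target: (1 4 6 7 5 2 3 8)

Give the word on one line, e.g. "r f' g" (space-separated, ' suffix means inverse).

g' r

  after g': (1 3)(2 7 8 5 6)
  after r: (1 4 6 7 5 2 3 8)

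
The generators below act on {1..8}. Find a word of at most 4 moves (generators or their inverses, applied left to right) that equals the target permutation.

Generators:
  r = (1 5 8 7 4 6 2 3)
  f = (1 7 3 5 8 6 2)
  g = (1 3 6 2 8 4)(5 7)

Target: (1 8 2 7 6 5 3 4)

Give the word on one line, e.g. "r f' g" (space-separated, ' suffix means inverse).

  after f': (1 2 6 8 5 3 7)
  after r: (1 3 4 6 7 5)
  after f: (1 5 7 8 6 3 4 2)
  after f: (1 8 2 7 6 5 3 4)

f' r f f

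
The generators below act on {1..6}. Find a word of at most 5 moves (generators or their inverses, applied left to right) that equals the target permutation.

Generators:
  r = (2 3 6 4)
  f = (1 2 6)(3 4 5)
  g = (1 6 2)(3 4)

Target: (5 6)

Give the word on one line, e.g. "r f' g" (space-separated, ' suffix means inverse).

r' g f r

  after r': (2 4 6 3)
  after g: (1 6 4 2 3)
  after f: (2 4 6 5 3)
  after r: (5 6)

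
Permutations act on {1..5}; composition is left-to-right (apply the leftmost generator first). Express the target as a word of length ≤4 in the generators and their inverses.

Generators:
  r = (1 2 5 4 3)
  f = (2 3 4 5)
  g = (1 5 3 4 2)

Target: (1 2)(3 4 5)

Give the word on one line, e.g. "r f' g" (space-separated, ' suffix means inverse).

f' g'

  after f': (2 5 4 3)
  after g': (1 2)(3 4 5)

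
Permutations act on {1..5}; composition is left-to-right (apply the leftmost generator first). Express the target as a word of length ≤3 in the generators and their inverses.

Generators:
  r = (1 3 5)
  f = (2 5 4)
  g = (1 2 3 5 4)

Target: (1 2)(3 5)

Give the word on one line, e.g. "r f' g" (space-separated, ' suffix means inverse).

g' f

  after g': (1 4 5 3 2)
  after f: (1 2)(3 5)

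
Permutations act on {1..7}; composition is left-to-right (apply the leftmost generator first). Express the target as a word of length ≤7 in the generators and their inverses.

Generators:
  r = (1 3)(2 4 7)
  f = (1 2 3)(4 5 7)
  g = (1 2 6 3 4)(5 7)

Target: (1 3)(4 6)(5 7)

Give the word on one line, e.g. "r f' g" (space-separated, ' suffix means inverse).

  after r': (1 3)(2 7 4)
  after f: (2 4 3)(5 7)
  after g': (1 4 6 2 3)
  after r': (1 2)(4 6 7)
  after f: (1 3)(4 6)(5 7)

r' f g' r' f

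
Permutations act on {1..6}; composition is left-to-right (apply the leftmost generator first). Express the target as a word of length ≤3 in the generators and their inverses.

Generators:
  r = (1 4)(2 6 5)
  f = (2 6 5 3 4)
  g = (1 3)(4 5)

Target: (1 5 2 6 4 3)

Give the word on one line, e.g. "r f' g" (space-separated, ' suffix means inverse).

r g

  after r: (1 4)(2 6 5)
  after g: (1 5 2 6 4 3)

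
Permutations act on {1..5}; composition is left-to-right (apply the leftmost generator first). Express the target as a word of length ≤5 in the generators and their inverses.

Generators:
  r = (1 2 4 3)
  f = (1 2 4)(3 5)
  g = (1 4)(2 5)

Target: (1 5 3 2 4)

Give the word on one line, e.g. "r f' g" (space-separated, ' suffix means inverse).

r' f' g' g'

  after r': (1 3 4 2)
  after f': (1 5 3 2 4)
  after g': (1 2)(3 5)
  after g': (1 5 3 2 4)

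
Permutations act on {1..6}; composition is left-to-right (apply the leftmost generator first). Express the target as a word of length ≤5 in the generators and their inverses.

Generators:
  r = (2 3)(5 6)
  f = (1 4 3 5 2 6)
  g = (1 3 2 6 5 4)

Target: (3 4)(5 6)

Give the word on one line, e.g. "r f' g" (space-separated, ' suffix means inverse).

g' g' f' g'

  after g': (1 4 5 6 2 3)
  after g': (1 5 2)(3 4 6)
  after f': (1 3)(2 6 4)
  after g': (3 4)(5 6)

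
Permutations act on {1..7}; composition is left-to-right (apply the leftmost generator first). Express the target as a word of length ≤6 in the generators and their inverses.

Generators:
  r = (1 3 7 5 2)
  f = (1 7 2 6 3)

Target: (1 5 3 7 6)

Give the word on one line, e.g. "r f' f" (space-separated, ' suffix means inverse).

  after r: (1 3 7 5 2)
  after r: (1 7 2 3 5)
  after f: (1 2)(3 5 7 6)
  after r': (1 5 3 7 6)

r r f r'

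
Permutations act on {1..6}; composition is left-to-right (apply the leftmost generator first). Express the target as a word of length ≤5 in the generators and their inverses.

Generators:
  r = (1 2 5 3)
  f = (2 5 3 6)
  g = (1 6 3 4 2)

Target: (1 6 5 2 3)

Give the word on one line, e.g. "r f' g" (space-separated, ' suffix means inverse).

g' r' r' g'

  after g': (1 2 4 3 6)
  after r': (2 4 5)(3 6)
  after r': (1 3 6 5)(2 4)
  after g': (1 6 5 2 3)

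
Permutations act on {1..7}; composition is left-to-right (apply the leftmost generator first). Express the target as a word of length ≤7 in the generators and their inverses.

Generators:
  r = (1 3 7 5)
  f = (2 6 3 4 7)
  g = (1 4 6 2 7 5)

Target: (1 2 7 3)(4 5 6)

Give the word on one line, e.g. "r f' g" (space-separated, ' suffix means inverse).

f' f' g' g' g'

  after f': (2 7 4 3 6)
  after f': (2 4 6 7 3)
  after g': (1 5 7 3 6 2)
  after g': (1 7 3 4)(2 5)
  after g': (1 2 7 3)(4 5 6)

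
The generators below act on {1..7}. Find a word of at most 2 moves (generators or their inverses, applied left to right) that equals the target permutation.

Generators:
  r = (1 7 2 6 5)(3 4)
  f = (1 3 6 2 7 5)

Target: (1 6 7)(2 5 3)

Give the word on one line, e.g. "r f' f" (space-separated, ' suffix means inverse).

f f

  after f: (1 3 6 2 7 5)
  after f: (1 6 7)(2 5 3)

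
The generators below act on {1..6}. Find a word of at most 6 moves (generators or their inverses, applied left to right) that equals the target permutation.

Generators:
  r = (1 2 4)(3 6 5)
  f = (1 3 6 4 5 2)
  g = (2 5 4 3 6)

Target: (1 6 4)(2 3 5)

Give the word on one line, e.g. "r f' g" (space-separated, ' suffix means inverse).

  after g: (2 5 4 3 6)
  after r: (1 2 3 5)(4 6)
  after g': (1 6 5)(2 4 3)
  after g': (1 3 6 2 5)
  after r: (1 6 4)(2 3 5)

g r g' g' r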